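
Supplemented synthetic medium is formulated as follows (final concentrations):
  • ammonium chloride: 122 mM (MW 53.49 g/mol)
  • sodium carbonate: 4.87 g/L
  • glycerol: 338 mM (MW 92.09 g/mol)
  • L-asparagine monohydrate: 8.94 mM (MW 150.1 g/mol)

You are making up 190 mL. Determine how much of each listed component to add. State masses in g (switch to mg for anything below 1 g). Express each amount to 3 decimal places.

Target volume = 190 mL = 0.19 L.
ammonium chloride: 122 mmol/L × 53.49 g/mol × 0.19 L ÷ 1000 = 1.240 g
sodium carbonate: 4.87 g/L × 0.19 L = 0.9253 g = 925.300 mg
glycerol: 338 mmol/L × 92.09 g/mol × 0.19 L ÷ 1000 = 5.914 g
L-asparagine monohydrate: 8.94 mmol/L × 150.1 mg/mmol × 0.19 L = 254.960 mg

ammonium chloride 1.240 g; sodium carbonate 925.300 mg; glycerol 5.914 g; L-asparagine monohydrate 254.960 mg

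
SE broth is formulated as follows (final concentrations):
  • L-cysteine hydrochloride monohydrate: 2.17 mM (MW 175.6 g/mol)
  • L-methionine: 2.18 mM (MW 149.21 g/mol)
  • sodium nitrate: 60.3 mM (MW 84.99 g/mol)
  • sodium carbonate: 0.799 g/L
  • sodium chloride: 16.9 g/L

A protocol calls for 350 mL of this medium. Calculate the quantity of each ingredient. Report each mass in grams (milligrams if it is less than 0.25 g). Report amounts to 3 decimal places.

L-cysteine hydrochloride monohydrate 133.368 mg; L-methionine 113.847 mg; sodium nitrate 1.794 g; sodium carbonate 0.280 g; sodium chloride 5.915 g

Working volume: 350 mL = 0.35 L.
L-cysteine hydrochloride monohydrate: 2.17 mmol/L × 175.6 mg/mmol × 0.35 L = 133.368 mg
L-methionine: 2.18 mmol/L × 149.21 mg/mmol × 0.35 L = 113.847 mg
sodium nitrate: 60.3 mmol/L × 84.99 g/mol × 0.35 L ÷ 1000 = 1.794 g
sodium carbonate: 0.799 g/L × 0.35 L = 0.280 g
sodium chloride: 16.9 g/L × 0.35 L = 5.915 g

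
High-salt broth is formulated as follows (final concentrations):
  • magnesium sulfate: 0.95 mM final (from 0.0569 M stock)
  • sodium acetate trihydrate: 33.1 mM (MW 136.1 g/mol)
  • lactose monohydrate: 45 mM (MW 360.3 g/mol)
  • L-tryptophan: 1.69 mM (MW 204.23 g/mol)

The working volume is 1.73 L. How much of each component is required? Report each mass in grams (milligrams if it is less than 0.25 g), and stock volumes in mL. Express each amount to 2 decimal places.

magnesium sulfate 28.88 mL; sodium acetate trihydrate 7.79 g; lactose monohydrate 28.05 g; L-tryptophan 0.60 g

Scale factor relative to 1 L: 1.73.
magnesium sulfate: V = C2·V2/C1 = 0.95 mM × 1730 mL ÷ 56.9 mM = 28.88 mL
sodium acetate trihydrate: 33.1 mmol/L × 136.1 g/mol × 1.73 L ÷ 1000 = 7.79 g
lactose monohydrate: 45 mmol/L × 360.3 g/mol × 1.73 L ÷ 1000 = 28.05 g
L-tryptophan: 1.69 mmol/L × 204.23 g/mol × 1.73 L ÷ 1000 = 0.60 g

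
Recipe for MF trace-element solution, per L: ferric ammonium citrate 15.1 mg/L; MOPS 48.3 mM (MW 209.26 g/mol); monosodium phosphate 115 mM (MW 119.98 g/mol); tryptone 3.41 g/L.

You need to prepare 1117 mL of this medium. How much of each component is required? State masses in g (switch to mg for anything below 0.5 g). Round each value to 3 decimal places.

Scale factor relative to 1 L: 1.117.
ferric ammonium citrate: 15.1 mg/L × 1.117 L = 16.867 mg
MOPS: 48.3 mmol/L × 209.26 g/mol × 1.117 L ÷ 1000 = 11.290 g
monosodium phosphate: 115 mmol/L × 119.98 g/mol × 1.117 L ÷ 1000 = 15.412 g
tryptone: 3.41 g/L × 1.117 L = 3.809 g

ferric ammonium citrate 16.867 mg; MOPS 11.290 g; monosodium phosphate 15.412 g; tryptone 3.809 g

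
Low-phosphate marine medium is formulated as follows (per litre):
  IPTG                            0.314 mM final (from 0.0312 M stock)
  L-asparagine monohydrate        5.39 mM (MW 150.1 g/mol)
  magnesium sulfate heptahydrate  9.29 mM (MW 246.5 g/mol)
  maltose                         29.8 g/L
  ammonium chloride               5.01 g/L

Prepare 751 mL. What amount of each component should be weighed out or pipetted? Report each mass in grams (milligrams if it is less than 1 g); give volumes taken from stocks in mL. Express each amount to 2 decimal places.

IPTG 7.56 mL; L-asparagine monohydrate 607.59 mg; magnesium sulfate heptahydrate 1.72 g; maltose 22.38 g; ammonium chloride 3.76 g

Working volume: 751 mL = 0.751 L.
IPTG: C1V1 = C2V2 → 0.314 mM × 751 mL ÷ 31.2 mM = 7.56 mL
L-asparagine monohydrate: 5.39 mmol/L × 150.1 mg/mmol × 0.751 L = 607.59 mg
magnesium sulfate heptahydrate: 9.29 mmol/L × 246.5 g/mol × 0.751 L ÷ 1000 = 1.72 g
maltose: 29.8 g/L × 0.751 L = 22.38 g
ammonium chloride: 5.01 g/L × 0.751 L = 3.76 g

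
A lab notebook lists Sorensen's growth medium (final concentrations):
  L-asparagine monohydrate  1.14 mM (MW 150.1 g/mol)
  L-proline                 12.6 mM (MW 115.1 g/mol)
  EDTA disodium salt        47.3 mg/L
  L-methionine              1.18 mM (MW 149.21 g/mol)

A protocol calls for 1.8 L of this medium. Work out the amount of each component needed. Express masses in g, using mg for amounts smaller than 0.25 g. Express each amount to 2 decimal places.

Scale factor relative to 1 L: 1.8.
L-asparagine monohydrate: 1.14 mmol/L × 150.1 g/mol × 1.8 L ÷ 1000 = 0.31 g
L-proline: 12.6 mmol/L × 115.1 g/mol × 1.8 L ÷ 1000 = 2.61 g
EDTA disodium salt: 47.3 mg/L × 1.8 L = 85.14 mg
L-methionine: 1.18 mmol/L × 149.21 g/mol × 1.8 L ÷ 1000 = 0.32 g

L-asparagine monohydrate 0.31 g; L-proline 2.61 g; EDTA disodium salt 85.14 mg; L-methionine 0.32 g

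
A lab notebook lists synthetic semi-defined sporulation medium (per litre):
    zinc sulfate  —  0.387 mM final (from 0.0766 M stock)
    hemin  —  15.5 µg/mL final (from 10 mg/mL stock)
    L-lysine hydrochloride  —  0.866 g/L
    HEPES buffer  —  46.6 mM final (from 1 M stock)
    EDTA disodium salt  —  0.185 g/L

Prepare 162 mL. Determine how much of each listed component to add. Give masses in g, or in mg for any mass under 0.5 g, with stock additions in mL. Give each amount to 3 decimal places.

zinc sulfate 0.818 mL; hemin 0.251 mL; L-lysine hydrochloride 140.292 mg; HEPES buffer 7.549 mL; EDTA disodium salt 29.970 mg

Scale factor relative to 1 L: 0.162.
zinc sulfate: V = C2·V2/C1 = 0.387 mM × 162 mL ÷ 76.6 mM = 0.818 mL
hemin: dilute stock: 15.5 µg/mL × 162 mL ÷ 10000 µg/mL = 0.251 mL
L-lysine hydrochloride: 0.866 g/L × 0.162 L = 0.140292 g = 140.292 mg
HEPES buffer: V = C2·V2/C1 = 46.6 mM × 162 mL ÷ 1000 mM = 7.549 mL
EDTA disodium salt: 0.185 g/L × 0.162 L = 0.02997 g = 29.970 mg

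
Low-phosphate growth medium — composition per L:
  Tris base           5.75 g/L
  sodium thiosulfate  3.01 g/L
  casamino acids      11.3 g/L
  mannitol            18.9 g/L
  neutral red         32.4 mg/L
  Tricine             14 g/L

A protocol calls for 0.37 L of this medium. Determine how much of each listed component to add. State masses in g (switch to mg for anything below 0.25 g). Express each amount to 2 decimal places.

Tris base 2.13 g; sodium thiosulfate 1.11 g; casamino acids 4.18 g; mannitol 6.99 g; neutral red 11.99 mg; Tricine 5.18 g

Scale factor relative to 1 L: 0.37.
Tris base: 5.75 g/L × 0.37 L = 2.13 g
sodium thiosulfate: 3.01 g/L × 0.37 L = 1.11 g
casamino acids: 11.3 g/L × 0.37 L = 4.18 g
mannitol: 18.9 g/L × 0.37 L = 6.99 g
neutral red: 32.4 mg/L × 0.37 L = 11.99 mg
Tricine: 14 g/L × 0.37 L = 5.18 g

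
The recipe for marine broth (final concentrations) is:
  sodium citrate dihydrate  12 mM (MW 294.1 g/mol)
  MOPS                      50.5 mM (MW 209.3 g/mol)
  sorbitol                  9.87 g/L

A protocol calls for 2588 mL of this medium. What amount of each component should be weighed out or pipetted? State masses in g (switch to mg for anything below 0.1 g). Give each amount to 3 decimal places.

Scale factor relative to 1 L: 2.588.
sodium citrate dihydrate: 12 mmol/L × 294.1 g/mol × 2.588 L ÷ 1000 = 9.134 g
MOPS: 50.5 mmol/L × 209.3 g/mol × 2.588 L ÷ 1000 = 27.354 g
sorbitol: 9.87 g/L × 2.588 L = 25.544 g

sodium citrate dihydrate 9.134 g; MOPS 27.354 g; sorbitol 25.544 g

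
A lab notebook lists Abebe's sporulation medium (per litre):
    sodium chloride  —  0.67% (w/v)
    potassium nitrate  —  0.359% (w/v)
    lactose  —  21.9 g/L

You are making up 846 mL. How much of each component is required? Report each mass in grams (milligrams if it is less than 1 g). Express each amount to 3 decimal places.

sodium chloride 5.668 g; potassium nitrate 3.037 g; lactose 18.527 g

Target volume = 846 mL = 0.846 L.
sodium chloride: 0.67% w/v = 6.7 g/L → 6.7 × 0.846 L = 5.668 g
potassium nitrate: 0.359% w/v = 3.59 g/L → 3.59 × 0.846 L = 3.037 g
lactose: 21.9 g/L × 0.846 L = 18.527 g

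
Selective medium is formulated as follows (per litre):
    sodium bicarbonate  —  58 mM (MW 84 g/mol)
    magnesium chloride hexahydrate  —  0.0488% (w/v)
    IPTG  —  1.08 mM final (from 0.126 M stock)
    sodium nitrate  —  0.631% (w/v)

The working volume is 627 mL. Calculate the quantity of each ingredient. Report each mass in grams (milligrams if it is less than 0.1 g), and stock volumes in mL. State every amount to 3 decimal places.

Target volume = 627 mL = 0.627 L.
sodium bicarbonate: 58 mmol/L × 84 g/mol × 0.627 L ÷ 1000 = 3.055 g
magnesium chloride hexahydrate: 0.0488 g per 100 mL × 627 mL ÷ 100 = 0.306 g
IPTG: dilute stock: 1.08 mM × 627 mL ÷ 126 mM = 5.374 mL
sodium nitrate: 0.631% w/v = 6.31 g/L → 6.31 × 0.627 L = 3.956 g

sodium bicarbonate 3.055 g; magnesium chloride hexahydrate 0.306 g; IPTG 5.374 mL; sodium nitrate 3.956 g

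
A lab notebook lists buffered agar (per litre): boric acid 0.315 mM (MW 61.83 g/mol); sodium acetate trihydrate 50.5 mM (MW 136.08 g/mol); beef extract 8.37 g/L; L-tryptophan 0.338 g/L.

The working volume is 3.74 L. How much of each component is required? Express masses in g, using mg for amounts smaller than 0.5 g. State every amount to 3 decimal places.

boric acid 72.842 mg; sodium acetate trihydrate 25.701 g; beef extract 31.304 g; L-tryptophan 1.264 g

Working volume: 3.74 L.
boric acid: 0.315 mmol/L × 61.83 mg/mmol × 3.74 L = 72.842 mg
sodium acetate trihydrate: 50.5 mmol/L × 136.08 g/mol × 3.74 L ÷ 1000 = 25.701 g
beef extract: 8.37 g/L × 3.74 L = 31.304 g
L-tryptophan: 0.338 g/L × 3.74 L = 1.264 g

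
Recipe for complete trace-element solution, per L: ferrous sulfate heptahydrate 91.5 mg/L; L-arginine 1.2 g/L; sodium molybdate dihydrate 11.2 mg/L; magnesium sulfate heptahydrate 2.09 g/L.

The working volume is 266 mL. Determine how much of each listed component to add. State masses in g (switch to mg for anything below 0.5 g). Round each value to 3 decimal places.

ferrous sulfate heptahydrate 24.339 mg; L-arginine 319.200 mg; sodium molybdate dihydrate 2.979 mg; magnesium sulfate heptahydrate 0.556 g

Scale factor relative to 1 L: 0.266.
ferrous sulfate heptahydrate: 91.5 mg/L × 0.266 L = 24.339 mg
L-arginine: 1.2 g/L × 0.266 L = 0.3192 g = 319.200 mg
sodium molybdate dihydrate: 11.2 mg/L × 0.266 L = 2.979 mg
magnesium sulfate heptahydrate: 2.09 g/L × 0.266 L = 0.556 g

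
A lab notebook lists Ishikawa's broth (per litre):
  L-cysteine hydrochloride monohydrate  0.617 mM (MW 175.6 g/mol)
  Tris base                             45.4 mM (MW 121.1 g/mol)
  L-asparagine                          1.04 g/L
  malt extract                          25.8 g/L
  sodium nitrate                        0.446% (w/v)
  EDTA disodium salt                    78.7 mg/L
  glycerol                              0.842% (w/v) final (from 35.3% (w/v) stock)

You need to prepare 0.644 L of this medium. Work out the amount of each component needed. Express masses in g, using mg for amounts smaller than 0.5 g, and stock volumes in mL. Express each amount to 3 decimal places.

Working volume: 0.644 L.
L-cysteine hydrochloride monohydrate: 0.617 mmol/L × 175.6 mg/mmol × 0.644 L = 69.774 mg
Tris base: 45.4 mmol/L × 121.1 g/mol × 0.644 L ÷ 1000 = 3.541 g
L-asparagine: 1.04 g/L × 0.644 L = 0.670 g
malt extract: 25.8 g/L × 0.644 L = 16.615 g
sodium nitrate: 0.446 g per 100 mL × 644 mL ÷ 100 = 2.872 g
EDTA disodium salt: 78.7 mg/L × 0.644 L = 50.683 mg
glycerol: V = C2·V2/C1 = 0.842% ÷ 35.3% × 644 mL = 15.361 mL

L-cysteine hydrochloride monohydrate 69.774 mg; Tris base 3.541 g; L-asparagine 0.670 g; malt extract 16.615 g; sodium nitrate 2.872 g; EDTA disodium salt 50.683 mg; glycerol 15.361 mL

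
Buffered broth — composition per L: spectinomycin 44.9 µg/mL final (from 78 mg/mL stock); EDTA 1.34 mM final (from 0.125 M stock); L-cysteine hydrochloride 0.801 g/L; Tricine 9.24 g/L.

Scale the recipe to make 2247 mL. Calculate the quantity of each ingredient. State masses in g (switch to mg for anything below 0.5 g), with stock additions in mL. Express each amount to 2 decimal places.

spectinomycin 1.29 mL; EDTA 24.09 mL; L-cysteine hydrochloride 1.80 g; Tricine 20.76 g

Working volume: 2247 mL = 2.247 L.
spectinomycin: dilute stock: 44.9 µg/mL × 2247 mL ÷ 78000 µg/mL = 1.29 mL
EDTA: V = C2·V2/C1 = 1.34 mM × 2247 mL ÷ 125 mM = 24.09 mL
L-cysteine hydrochloride: 0.801 g/L × 2.247 L = 1.80 g
Tricine: 9.24 g/L × 2.247 L = 20.76 g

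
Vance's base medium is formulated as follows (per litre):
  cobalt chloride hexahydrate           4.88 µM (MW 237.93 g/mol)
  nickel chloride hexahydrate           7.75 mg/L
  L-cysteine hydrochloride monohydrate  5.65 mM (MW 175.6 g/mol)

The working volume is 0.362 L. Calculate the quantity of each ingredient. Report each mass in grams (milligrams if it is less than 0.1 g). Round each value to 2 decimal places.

cobalt chloride hexahydrate 0.42 mg; nickel chloride hexahydrate 2.81 mg; L-cysteine hydrochloride monohydrate 0.36 g

Working volume: 0.362 L.
cobalt chloride hexahydrate: 4.88 µmol/L × 237.93 g/mol × 0.362 L ÷ 1000 = 0.42 mg
nickel chloride hexahydrate: 7.75 mg/L × 0.362 L = 2.81 mg
L-cysteine hydrochloride monohydrate: 5.65 mmol/L × 175.6 g/mol × 0.362 L ÷ 1000 = 0.36 g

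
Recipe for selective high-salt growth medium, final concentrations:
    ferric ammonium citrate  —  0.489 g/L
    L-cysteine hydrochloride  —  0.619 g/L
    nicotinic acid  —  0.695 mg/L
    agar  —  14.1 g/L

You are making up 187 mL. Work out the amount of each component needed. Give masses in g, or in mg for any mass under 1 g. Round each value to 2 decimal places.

Scale factor relative to 1 L: 0.187.
ferric ammonium citrate: 0.489 g/L × 0.187 L = 0.091443 g = 91.44 mg
L-cysteine hydrochloride: 0.619 g/L × 0.187 L = 0.115753 g = 115.75 mg
nicotinic acid: 0.695 mg/L × 0.187 L = 0.13 mg
agar: 14.1 g/L × 0.187 L = 2.64 g

ferric ammonium citrate 91.44 mg; L-cysteine hydrochloride 115.75 mg; nicotinic acid 0.13 mg; agar 2.64 g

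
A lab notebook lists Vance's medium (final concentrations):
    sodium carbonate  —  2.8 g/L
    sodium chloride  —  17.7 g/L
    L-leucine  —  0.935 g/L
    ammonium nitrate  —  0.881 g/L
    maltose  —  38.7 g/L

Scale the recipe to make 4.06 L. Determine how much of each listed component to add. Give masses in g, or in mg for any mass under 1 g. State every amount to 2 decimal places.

Working volume: 4.06 L.
sodium carbonate: 2.8 g/L × 4.06 L = 11.37 g
sodium chloride: 17.7 g/L × 4.06 L = 71.86 g
L-leucine: 0.935 g/L × 4.06 L = 3.80 g
ammonium nitrate: 0.881 g/L × 4.06 L = 3.58 g
maltose: 38.7 g/L × 4.06 L = 157.12 g

sodium carbonate 11.37 g; sodium chloride 71.86 g; L-leucine 3.80 g; ammonium nitrate 3.58 g; maltose 157.12 g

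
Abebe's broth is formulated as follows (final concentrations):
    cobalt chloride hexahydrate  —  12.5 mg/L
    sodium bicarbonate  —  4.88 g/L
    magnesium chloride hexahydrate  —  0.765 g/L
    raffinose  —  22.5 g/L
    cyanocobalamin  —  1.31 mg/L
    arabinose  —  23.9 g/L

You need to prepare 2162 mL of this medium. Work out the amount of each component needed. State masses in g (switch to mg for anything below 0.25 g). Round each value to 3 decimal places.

Target volume = 2162 mL = 2.162 L.
cobalt chloride hexahydrate: 12.5 mg/L × 2.162 L = 27.025 mg
sodium bicarbonate: 4.88 g/L × 2.162 L = 10.551 g
magnesium chloride hexahydrate: 0.765 g/L × 2.162 L = 1.654 g
raffinose: 22.5 g/L × 2.162 L = 48.645 g
cyanocobalamin: 1.31 mg/L × 2.162 L = 2.832 mg
arabinose: 23.9 g/L × 2.162 L = 51.672 g

cobalt chloride hexahydrate 27.025 mg; sodium bicarbonate 10.551 g; magnesium chloride hexahydrate 1.654 g; raffinose 48.645 g; cyanocobalamin 2.832 mg; arabinose 51.672 g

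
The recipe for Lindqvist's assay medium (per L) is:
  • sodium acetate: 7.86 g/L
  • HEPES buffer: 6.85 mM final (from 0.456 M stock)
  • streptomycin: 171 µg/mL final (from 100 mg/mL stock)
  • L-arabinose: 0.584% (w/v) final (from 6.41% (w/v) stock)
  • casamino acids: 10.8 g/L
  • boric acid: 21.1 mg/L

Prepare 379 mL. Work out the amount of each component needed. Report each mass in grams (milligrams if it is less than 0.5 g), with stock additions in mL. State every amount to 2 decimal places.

Scale factor relative to 1 L: 0.379.
sodium acetate: 7.86 g/L × 0.379 L = 2.98 g
HEPES buffer: V = C2·V2/C1 = 6.85 mM × 379 mL ÷ 456 mM = 5.69 mL
streptomycin: dilute stock: 171 µg/mL × 379 mL ÷ 100000 µg/mL = 0.65 mL
L-arabinose: C1V1 = C2V2 → 0.584% ÷ 6.41% × 379 mL = 34.53 mL
casamino acids: 10.8 g/L × 0.379 L = 4.09 g
boric acid: 21.1 mg/L × 0.379 L = 8.00 mg

sodium acetate 2.98 g; HEPES buffer 5.69 mL; streptomycin 0.65 mL; L-arabinose 34.53 mL; casamino acids 4.09 g; boric acid 8.00 mg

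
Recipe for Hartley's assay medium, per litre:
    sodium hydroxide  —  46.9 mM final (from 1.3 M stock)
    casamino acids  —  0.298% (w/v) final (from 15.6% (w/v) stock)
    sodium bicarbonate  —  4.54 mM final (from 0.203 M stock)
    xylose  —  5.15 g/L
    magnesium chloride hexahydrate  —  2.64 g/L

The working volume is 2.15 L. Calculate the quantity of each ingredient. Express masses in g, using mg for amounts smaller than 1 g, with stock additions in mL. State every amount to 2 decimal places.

Working volume: 2.15 L.
sodium hydroxide: V = C2·V2/C1 = 46.9 mM × 2150 mL ÷ 1300 mM = 77.57 mL
casamino acids: dilute stock: 0.298% ÷ 15.6% × 2150 mL = 41.07 mL
sodium bicarbonate: C1V1 = C2V2 → 4.54 mM × 2150 mL ÷ 203 mM = 48.08 mL
xylose: 5.15 g/L × 2.15 L = 11.07 g
magnesium chloride hexahydrate: 2.64 g/L × 2.15 L = 5.68 g

sodium hydroxide 77.57 mL; casamino acids 41.07 mL; sodium bicarbonate 48.08 mL; xylose 11.07 g; magnesium chloride hexahydrate 5.68 g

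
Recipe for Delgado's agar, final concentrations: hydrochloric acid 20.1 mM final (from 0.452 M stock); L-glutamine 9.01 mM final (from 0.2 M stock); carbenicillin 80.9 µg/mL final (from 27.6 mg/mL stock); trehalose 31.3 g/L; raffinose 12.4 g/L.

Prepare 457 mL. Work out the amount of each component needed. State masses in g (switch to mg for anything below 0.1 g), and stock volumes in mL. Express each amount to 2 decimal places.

hydrochloric acid 20.32 mL; L-glutamine 20.59 mL; carbenicillin 1.34 mL; trehalose 14.30 g; raffinose 5.67 g

Working volume: 457 mL = 0.457 L.
hydrochloric acid: V = C2·V2/C1 = 20.1 mM × 457 mL ÷ 452 mM = 20.32 mL
L-glutamine: C1V1 = C2V2 → 9.01 mM × 457 mL ÷ 200 mM = 20.59 mL
carbenicillin: dilute stock: 80.9 µg/mL × 457 mL ÷ 27600 µg/mL = 1.34 mL
trehalose: 31.3 g/L × 0.457 L = 14.30 g
raffinose: 12.4 g/L × 0.457 L = 5.67 g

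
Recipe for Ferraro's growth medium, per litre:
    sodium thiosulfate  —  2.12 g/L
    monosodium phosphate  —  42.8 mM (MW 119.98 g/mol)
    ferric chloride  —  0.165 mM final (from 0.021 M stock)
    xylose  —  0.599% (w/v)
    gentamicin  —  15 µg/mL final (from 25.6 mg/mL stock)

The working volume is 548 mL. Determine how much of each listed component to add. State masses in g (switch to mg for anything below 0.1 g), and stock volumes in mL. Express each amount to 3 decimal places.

sodium thiosulfate 1.162 g; monosodium phosphate 2.814 g; ferric chloride 4.306 mL; xylose 3.283 g; gentamicin 0.321 mL

Target volume = 548 mL = 0.548 L.
sodium thiosulfate: 2.12 g/L × 0.548 L = 1.162 g
monosodium phosphate: 42.8 mmol/L × 119.98 g/mol × 0.548 L ÷ 1000 = 2.814 g
ferric chloride: dilute stock: 0.165 mM × 548 mL ÷ 21 mM = 4.306 mL
xylose: 0.599 g per 100 mL × 548 mL ÷ 100 = 3.283 g
gentamicin: V = C2·V2/C1 = 15 µg/mL × 548 mL ÷ 25600 µg/mL = 0.321 mL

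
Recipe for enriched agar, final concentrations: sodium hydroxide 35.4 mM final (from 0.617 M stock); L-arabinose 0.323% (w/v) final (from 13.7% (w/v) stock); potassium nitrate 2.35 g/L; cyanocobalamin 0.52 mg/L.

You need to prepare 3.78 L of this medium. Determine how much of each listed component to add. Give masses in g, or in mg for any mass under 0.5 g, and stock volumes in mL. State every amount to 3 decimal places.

Scale factor relative to 1 L: 3.78.
sodium hydroxide: V = C2·V2/C1 = 35.4 mM × 3780 mL ÷ 617 mM = 216.875 mL
L-arabinose: V = C2·V2/C1 = 0.323% ÷ 13.7% × 3780 mL = 89.120 mL
potassium nitrate: 2.35 g/L × 3.78 L = 8.883 g
cyanocobalamin: 0.52 mg/L × 3.78 L = 1.966 mg

sodium hydroxide 216.875 mL; L-arabinose 89.120 mL; potassium nitrate 8.883 g; cyanocobalamin 1.966 mg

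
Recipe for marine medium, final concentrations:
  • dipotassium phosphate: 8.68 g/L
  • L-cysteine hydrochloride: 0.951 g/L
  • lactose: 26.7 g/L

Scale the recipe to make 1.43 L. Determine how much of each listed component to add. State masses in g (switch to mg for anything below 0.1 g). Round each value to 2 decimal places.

dipotassium phosphate 12.41 g; L-cysteine hydrochloride 1.36 g; lactose 38.18 g

Scale factor relative to 1 L: 1.43.
dipotassium phosphate: 8.68 g/L × 1.43 L = 12.41 g
L-cysteine hydrochloride: 0.951 g/L × 1.43 L = 1.36 g
lactose: 26.7 g/L × 1.43 L = 38.18 g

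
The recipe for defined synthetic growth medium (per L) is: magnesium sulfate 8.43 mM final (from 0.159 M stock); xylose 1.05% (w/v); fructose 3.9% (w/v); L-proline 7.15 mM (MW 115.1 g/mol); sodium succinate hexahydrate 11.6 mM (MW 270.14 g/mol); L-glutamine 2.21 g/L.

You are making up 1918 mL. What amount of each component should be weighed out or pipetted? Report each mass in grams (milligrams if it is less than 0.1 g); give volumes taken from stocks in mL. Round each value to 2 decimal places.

Working volume: 1918 mL = 1.918 L.
magnesium sulfate: C1V1 = C2V2 → 8.43 mM × 1918 mL ÷ 159 mM = 101.69 mL
xylose: 1.05 g per 100 mL × 1918 mL ÷ 100 = 20.14 g
fructose: 3.9 g per 100 mL × 1918 mL ÷ 100 = 74.80 g
L-proline: 7.15 mmol/L × 115.1 g/mol × 1.918 L ÷ 1000 = 1.58 g
sodium succinate hexahydrate: 11.6 mmol/L × 270.14 g/mol × 1.918 L ÷ 1000 = 6.01 g
L-glutamine: 2.21 g/L × 1.918 L = 4.24 g

magnesium sulfate 101.69 mL; xylose 20.14 g; fructose 74.80 g; L-proline 1.58 g; sodium succinate hexahydrate 6.01 g; L-glutamine 4.24 g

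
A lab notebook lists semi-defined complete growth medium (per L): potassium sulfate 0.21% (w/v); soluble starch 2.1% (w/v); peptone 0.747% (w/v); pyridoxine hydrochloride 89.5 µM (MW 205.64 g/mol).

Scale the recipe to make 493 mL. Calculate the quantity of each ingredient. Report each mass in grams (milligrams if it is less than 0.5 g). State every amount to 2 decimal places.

potassium sulfate 1.04 g; soluble starch 10.35 g; peptone 3.68 g; pyridoxine hydrochloride 9.07 mg

Scale factor relative to 1 L: 0.493.
potassium sulfate: 0.21% w/v = 2.1 g/L → 2.1 × 0.493 L = 1.04 g
soluble starch: 2.1 g per 100 mL × 493 mL ÷ 100 = 10.35 g
peptone: 0.747% w/v = 7.47 g/L → 7.47 × 0.493 L = 3.68 g
pyridoxine hydrochloride: 89.5 µmol/L × 205.64 g/mol × 0.493 L ÷ 1000 = 9.07 mg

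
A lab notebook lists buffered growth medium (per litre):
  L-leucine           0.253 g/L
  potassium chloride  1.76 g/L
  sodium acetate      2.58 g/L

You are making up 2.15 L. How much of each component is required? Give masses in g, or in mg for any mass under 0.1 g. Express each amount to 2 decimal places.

Working volume: 2.15 L.
L-leucine: 0.253 g/L × 2.15 L = 0.54 g
potassium chloride: 1.76 g/L × 2.15 L = 3.78 g
sodium acetate: 2.58 g/L × 2.15 L = 5.55 g

L-leucine 0.54 g; potassium chloride 3.78 g; sodium acetate 5.55 g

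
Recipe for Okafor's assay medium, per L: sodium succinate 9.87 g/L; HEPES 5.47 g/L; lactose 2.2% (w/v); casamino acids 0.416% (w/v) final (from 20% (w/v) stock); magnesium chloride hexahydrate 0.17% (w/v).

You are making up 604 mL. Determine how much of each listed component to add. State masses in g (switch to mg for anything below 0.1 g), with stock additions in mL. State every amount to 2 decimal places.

Target volume = 604 mL = 0.604 L.
sodium succinate: 9.87 g/L × 0.604 L = 5.96 g
HEPES: 5.47 g/L × 0.604 L = 3.30 g
lactose: 2.2 g per 100 mL × 604 mL ÷ 100 = 13.29 g
casamino acids: V = C2·V2/C1 = 0.416% ÷ 20% × 604 mL = 12.56 mL
magnesium chloride hexahydrate: 0.17% w/v = 1.7 g/L → 1.7 × 0.604 L = 1.03 g

sodium succinate 5.96 g; HEPES 3.30 g; lactose 13.29 g; casamino acids 12.56 mL; magnesium chloride hexahydrate 1.03 g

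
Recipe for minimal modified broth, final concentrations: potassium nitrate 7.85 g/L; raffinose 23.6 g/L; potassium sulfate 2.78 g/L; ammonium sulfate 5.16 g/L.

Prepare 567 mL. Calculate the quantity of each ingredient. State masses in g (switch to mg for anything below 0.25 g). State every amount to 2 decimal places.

potassium nitrate 4.45 g; raffinose 13.38 g; potassium sulfate 1.58 g; ammonium sulfate 2.93 g

Scale factor relative to 1 L: 0.567.
potassium nitrate: 7.85 g/L × 0.567 L = 4.45 g
raffinose: 23.6 g/L × 0.567 L = 13.38 g
potassium sulfate: 2.78 g/L × 0.567 L = 1.58 g
ammonium sulfate: 5.16 g/L × 0.567 L = 2.93 g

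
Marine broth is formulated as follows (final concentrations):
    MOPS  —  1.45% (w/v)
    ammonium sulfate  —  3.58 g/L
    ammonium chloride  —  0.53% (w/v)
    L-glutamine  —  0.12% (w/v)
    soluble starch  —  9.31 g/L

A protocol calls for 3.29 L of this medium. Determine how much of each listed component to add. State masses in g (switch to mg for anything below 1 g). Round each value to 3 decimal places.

MOPS 47.705 g; ammonium sulfate 11.778 g; ammonium chloride 17.437 g; L-glutamine 3.948 g; soluble starch 30.630 g

Scale factor relative to 1 L: 3.29.
MOPS: 1.45% w/v = 14.5 g/L → 14.5 × 3.29 L = 47.705 g
ammonium sulfate: 3.58 g/L × 3.29 L = 11.778 g
ammonium chloride: 0.53% w/v = 5.3 g/L → 5.3 × 3.29 L = 17.437 g
L-glutamine: 0.12 g per 100 mL × 3290 mL ÷ 100 = 3.948 g
soluble starch: 9.31 g/L × 3.29 L = 30.630 g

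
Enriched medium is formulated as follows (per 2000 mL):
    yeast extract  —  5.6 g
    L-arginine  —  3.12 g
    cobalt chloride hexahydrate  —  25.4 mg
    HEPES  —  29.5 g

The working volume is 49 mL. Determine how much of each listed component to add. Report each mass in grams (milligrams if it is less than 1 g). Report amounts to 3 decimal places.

yeast extract 137.200 mg; L-arginine 76.440 mg; cobalt chloride hexahydrate 0.622 mg; HEPES 722.750 mg

Scale factor = 49 mL / 2000 mL = 0.0245.
yeast extract: 5.6 g × (49 mL / 2000 mL) = 0.1372 g = 137.200 mg
L-arginine: 3.12 g × (49 mL / 2000 mL) = 0.07644 g = 76.440 mg
cobalt chloride hexahydrate: 25.4 mg × (49 mL / 2000 mL) = 0.622 mg
HEPES: 29.5 g × (49 mL / 2000 mL) = 0.72275 g = 722.750 mg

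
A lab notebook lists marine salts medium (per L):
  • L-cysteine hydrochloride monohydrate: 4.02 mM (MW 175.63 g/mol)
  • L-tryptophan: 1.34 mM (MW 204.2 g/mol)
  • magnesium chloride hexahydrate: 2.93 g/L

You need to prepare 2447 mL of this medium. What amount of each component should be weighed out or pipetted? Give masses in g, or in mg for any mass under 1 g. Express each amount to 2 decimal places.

L-cysteine hydrochloride monohydrate 1.73 g; L-tryptophan 669.57 mg; magnesium chloride hexahydrate 7.17 g

Working volume: 2447 mL = 2.447 L.
L-cysteine hydrochloride monohydrate: 4.02 mmol/L × 175.63 g/mol × 2.447 L ÷ 1000 = 1.73 g
L-tryptophan: 1.34 mmol/L × 204.2 mg/mmol × 2.447 L = 669.57 mg
magnesium chloride hexahydrate: 2.93 g/L × 2.447 L = 7.17 g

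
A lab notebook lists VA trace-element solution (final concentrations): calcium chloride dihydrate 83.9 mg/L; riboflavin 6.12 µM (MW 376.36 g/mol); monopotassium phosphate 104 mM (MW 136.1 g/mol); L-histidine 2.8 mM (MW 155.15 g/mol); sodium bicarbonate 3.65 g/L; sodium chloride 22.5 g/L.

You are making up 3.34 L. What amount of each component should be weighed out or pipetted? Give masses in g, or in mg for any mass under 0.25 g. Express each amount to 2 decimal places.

Scale factor relative to 1 L: 3.34.
calcium chloride dihydrate: 83.9 mg/L × 3.34 L = 280.226 mg = 0.28 g
riboflavin: 6.12 µmol/L × 376.36 g/mol × 3.34 L ÷ 1000 = 7.69 mg
monopotassium phosphate: 104 mmol/L × 136.1 g/mol × 3.34 L ÷ 1000 = 47.28 g
L-histidine: 2.8 mmol/L × 155.15 g/mol × 3.34 L ÷ 1000 = 1.45 g
sodium bicarbonate: 3.65 g/L × 3.34 L = 12.19 g
sodium chloride: 22.5 g/L × 3.34 L = 75.15 g

calcium chloride dihydrate 0.28 g; riboflavin 7.69 mg; monopotassium phosphate 47.28 g; L-histidine 1.45 g; sodium bicarbonate 12.19 g; sodium chloride 75.15 g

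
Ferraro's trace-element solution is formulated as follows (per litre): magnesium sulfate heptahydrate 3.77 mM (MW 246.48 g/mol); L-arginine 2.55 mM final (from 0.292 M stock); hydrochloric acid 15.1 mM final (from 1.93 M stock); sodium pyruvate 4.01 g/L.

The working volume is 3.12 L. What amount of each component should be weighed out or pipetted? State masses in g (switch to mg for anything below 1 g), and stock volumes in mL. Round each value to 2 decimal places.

magnesium sulfate heptahydrate 2.90 g; L-arginine 27.25 mL; hydrochloric acid 24.41 mL; sodium pyruvate 12.51 g

Scale factor relative to 1 L: 3.12.
magnesium sulfate heptahydrate: 3.77 mmol/L × 246.48 g/mol × 3.12 L ÷ 1000 = 2.90 g
L-arginine: C1V1 = C2V2 → 2.55 mM × 3120 mL ÷ 292 mM = 27.25 mL
hydrochloric acid: dilute stock: 15.1 mM × 3120 mL ÷ 1930 mM = 24.41 mL
sodium pyruvate: 4.01 g/L × 3.12 L = 12.51 g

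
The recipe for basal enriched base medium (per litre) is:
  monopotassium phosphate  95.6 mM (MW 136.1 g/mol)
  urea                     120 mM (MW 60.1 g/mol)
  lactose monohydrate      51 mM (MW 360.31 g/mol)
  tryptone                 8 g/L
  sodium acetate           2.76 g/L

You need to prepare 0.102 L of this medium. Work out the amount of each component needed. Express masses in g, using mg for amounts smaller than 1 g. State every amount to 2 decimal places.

Scale factor relative to 1 L: 0.102.
monopotassium phosphate: 95.6 mmol/L × 136.1 g/mol × 0.102 L ÷ 1000 = 1.33 g
urea: 120 mmol/L × 60.1 mg/mmol × 0.102 L = 735.62 mg
lactose monohydrate: 51 mmol/L × 360.31 g/mol × 0.102 L ÷ 1000 = 1.87 g
tryptone: 8 g/L × 0.102 L = 0.816 g = 816.00 mg
sodium acetate: 2.76 g/L × 0.102 L = 0.28152 g = 281.52 mg

monopotassium phosphate 1.33 g; urea 735.62 mg; lactose monohydrate 1.87 g; tryptone 816.00 mg; sodium acetate 281.52 mg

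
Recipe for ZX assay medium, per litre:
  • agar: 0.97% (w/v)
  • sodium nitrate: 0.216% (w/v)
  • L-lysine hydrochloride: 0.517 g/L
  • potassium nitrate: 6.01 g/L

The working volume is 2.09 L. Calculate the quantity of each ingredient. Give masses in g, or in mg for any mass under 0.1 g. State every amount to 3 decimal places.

agar 20.273 g; sodium nitrate 4.514 g; L-lysine hydrochloride 1.081 g; potassium nitrate 12.561 g

Working volume: 2.09 L.
agar: 0.97% w/v = 9.7 g/L → 9.7 × 2.09 L = 20.273 g
sodium nitrate: 0.216 g per 100 mL × 2090 mL ÷ 100 = 4.514 g
L-lysine hydrochloride: 0.517 g/L × 2.09 L = 1.081 g
potassium nitrate: 6.01 g/L × 2.09 L = 12.561 g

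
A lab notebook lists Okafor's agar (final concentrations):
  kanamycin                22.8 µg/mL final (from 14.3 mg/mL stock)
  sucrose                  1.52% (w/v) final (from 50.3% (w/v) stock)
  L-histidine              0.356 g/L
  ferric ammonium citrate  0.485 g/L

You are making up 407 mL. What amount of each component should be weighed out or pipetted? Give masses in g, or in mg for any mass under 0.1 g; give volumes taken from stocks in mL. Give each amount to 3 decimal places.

Scale factor relative to 1 L: 0.407.
kanamycin: V = C2·V2/C1 = 22.8 µg/mL × 407 mL ÷ 14300 µg/mL = 0.649 mL
sucrose: dilute stock: 1.52% ÷ 50.3% × 407 mL = 12.299 mL
L-histidine: 0.356 g/L × 0.407 L = 0.145 g
ferric ammonium citrate: 0.485 g/L × 0.407 L = 0.197 g

kanamycin 0.649 mL; sucrose 12.299 mL; L-histidine 0.145 g; ferric ammonium citrate 0.197 g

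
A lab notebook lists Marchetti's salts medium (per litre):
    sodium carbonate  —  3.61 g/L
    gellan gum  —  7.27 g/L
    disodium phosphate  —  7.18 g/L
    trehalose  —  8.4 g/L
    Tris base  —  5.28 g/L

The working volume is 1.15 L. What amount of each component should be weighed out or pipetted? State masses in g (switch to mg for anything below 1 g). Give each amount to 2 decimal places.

Scale factor relative to 1 L: 1.15.
sodium carbonate: 3.61 g/L × 1.15 L = 4.15 g
gellan gum: 7.27 g/L × 1.15 L = 8.36 g
disodium phosphate: 7.18 g/L × 1.15 L = 8.26 g
trehalose: 8.4 g/L × 1.15 L = 9.66 g
Tris base: 5.28 g/L × 1.15 L = 6.07 g

sodium carbonate 4.15 g; gellan gum 8.36 g; disodium phosphate 8.26 g; trehalose 9.66 g; Tris base 6.07 g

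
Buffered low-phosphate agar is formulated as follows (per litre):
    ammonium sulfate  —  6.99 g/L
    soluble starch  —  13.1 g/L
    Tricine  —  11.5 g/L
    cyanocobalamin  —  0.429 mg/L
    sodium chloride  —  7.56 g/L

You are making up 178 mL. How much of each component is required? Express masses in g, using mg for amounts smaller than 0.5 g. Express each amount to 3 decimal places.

ammonium sulfate 1.244 g; soluble starch 2.332 g; Tricine 2.047 g; cyanocobalamin 0.076 mg; sodium chloride 1.346 g

Scale factor relative to 1 L: 0.178.
ammonium sulfate: 6.99 g/L × 0.178 L = 1.244 g
soluble starch: 13.1 g/L × 0.178 L = 2.332 g
Tricine: 11.5 g/L × 0.178 L = 2.047 g
cyanocobalamin: 0.429 mg/L × 0.178 L = 0.076 mg
sodium chloride: 7.56 g/L × 0.178 L = 1.346 g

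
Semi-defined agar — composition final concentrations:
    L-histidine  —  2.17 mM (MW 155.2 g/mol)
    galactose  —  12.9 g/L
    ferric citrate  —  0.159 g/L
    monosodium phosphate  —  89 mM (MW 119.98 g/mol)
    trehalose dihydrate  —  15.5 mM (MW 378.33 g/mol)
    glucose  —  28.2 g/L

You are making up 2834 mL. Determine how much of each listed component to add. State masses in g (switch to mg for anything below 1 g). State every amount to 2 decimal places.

L-histidine 954.45 mg; galactose 36.56 g; ferric citrate 450.61 mg; monosodium phosphate 30.26 g; trehalose dihydrate 16.62 g; glucose 79.92 g

Working volume: 2834 mL = 2.834 L.
L-histidine: 2.17 mmol/L × 155.2 mg/mmol × 2.834 L = 954.45 mg
galactose: 12.9 g/L × 2.834 L = 36.56 g
ferric citrate: 0.159 g/L × 2.834 L = 0.450606 g = 450.61 mg
monosodium phosphate: 89 mmol/L × 119.98 g/mol × 2.834 L ÷ 1000 = 30.26 g
trehalose dihydrate: 15.5 mmol/L × 378.33 g/mol × 2.834 L ÷ 1000 = 16.62 g
glucose: 28.2 g/L × 2.834 L = 79.92 g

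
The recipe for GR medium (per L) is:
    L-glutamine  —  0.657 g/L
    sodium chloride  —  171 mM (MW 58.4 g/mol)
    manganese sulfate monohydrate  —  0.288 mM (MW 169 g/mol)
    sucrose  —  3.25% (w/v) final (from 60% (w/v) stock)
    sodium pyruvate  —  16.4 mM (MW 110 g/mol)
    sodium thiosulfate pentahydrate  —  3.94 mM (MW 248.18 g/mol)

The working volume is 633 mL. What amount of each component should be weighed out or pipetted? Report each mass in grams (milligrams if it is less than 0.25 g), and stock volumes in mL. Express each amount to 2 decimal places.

Scale factor relative to 1 L: 0.633.
L-glutamine: 0.657 g/L × 0.633 L = 0.42 g
sodium chloride: 171 mmol/L × 58.4 g/mol × 0.633 L ÷ 1000 = 6.32 g
manganese sulfate monohydrate: 0.288 mmol/L × 169 mg/mmol × 0.633 L = 30.81 mg
sucrose: V = C2·V2/C1 = 3.25% ÷ 60% × 633 mL = 34.29 mL
sodium pyruvate: 16.4 mmol/L × 110 g/mol × 0.633 L ÷ 1000 = 1.14 g
sodium thiosulfate pentahydrate: 3.94 mmol/L × 248.18 g/mol × 0.633 L ÷ 1000 = 0.62 g

L-glutamine 0.42 g; sodium chloride 6.32 g; manganese sulfate monohydrate 30.81 mg; sucrose 34.29 mL; sodium pyruvate 1.14 g; sodium thiosulfate pentahydrate 0.62 g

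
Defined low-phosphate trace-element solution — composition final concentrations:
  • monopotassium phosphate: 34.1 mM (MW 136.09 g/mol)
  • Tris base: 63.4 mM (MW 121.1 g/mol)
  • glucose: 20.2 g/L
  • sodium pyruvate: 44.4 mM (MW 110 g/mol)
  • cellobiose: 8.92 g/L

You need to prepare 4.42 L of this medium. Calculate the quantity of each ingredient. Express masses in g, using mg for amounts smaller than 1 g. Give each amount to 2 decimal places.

monopotassium phosphate 20.51 g; Tris base 33.94 g; glucose 89.28 g; sodium pyruvate 21.59 g; cellobiose 39.43 g

Working volume: 4.42 L.
monopotassium phosphate: 34.1 mmol/L × 136.09 g/mol × 4.42 L ÷ 1000 = 20.51 g
Tris base: 63.4 mmol/L × 121.1 g/mol × 4.42 L ÷ 1000 = 33.94 g
glucose: 20.2 g/L × 4.42 L = 89.28 g
sodium pyruvate: 44.4 mmol/L × 110 g/mol × 4.42 L ÷ 1000 = 21.59 g
cellobiose: 8.92 g/L × 4.42 L = 39.43 g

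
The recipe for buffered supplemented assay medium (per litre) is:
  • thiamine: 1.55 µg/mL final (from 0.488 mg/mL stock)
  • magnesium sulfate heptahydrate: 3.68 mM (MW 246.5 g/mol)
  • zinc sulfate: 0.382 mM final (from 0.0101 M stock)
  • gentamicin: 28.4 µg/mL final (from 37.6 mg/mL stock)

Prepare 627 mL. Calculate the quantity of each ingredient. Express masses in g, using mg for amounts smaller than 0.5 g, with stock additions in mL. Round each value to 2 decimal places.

thiamine 1.99 mL; magnesium sulfate heptahydrate 0.57 g; zinc sulfate 23.71 mL; gentamicin 0.47 mL

Working volume: 627 mL = 0.627 L.
thiamine: dilute stock: 1.55 µg/mL × 627 mL ÷ 488 µg/mL = 1.99 mL
magnesium sulfate heptahydrate: 3.68 mmol/L × 246.5 g/mol × 0.627 L ÷ 1000 = 0.57 g
zinc sulfate: dilute stock: 0.382 mM × 627 mL ÷ 10.1 mM = 23.71 mL
gentamicin: V = C2·V2/C1 = 28.4 µg/mL × 627 mL ÷ 37600 µg/mL = 0.47 mL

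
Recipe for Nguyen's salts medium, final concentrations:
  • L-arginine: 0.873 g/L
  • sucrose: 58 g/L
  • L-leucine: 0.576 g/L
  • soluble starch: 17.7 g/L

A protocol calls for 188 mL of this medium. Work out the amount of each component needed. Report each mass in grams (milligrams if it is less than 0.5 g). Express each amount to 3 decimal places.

L-arginine 164.124 mg; sucrose 10.904 g; L-leucine 108.288 mg; soluble starch 3.328 g

Target volume = 188 mL = 0.188 L.
L-arginine: 0.873 g/L × 0.188 L = 0.164124 g = 164.124 mg
sucrose: 58 g/L × 0.188 L = 10.904 g
L-leucine: 0.576 g/L × 0.188 L = 0.108288 g = 108.288 mg
soluble starch: 17.7 g/L × 0.188 L = 3.328 g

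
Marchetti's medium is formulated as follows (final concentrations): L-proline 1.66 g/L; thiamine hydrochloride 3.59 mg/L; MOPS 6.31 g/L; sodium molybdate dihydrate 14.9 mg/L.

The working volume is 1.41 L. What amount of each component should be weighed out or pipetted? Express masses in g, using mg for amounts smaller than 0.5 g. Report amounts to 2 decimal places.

L-proline 2.34 g; thiamine hydrochloride 5.06 mg; MOPS 8.90 g; sodium molybdate dihydrate 21.01 mg

Working volume: 1.41 L.
L-proline: 1.66 g/L × 1.41 L = 2.34 g
thiamine hydrochloride: 3.59 mg/L × 1.41 L = 5.06 mg
MOPS: 6.31 g/L × 1.41 L = 8.90 g
sodium molybdate dihydrate: 14.9 mg/L × 1.41 L = 21.01 mg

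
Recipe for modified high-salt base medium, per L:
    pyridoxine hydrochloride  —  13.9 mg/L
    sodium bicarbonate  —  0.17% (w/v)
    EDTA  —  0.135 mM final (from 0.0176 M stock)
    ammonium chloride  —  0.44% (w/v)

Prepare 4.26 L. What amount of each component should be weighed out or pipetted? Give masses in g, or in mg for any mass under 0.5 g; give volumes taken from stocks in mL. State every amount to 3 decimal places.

pyridoxine hydrochloride 59.214 mg; sodium bicarbonate 7.242 g; EDTA 32.676 mL; ammonium chloride 18.744 g

Scale factor relative to 1 L: 4.26.
pyridoxine hydrochloride: 13.9 mg/L × 4.26 L = 59.214 mg
sodium bicarbonate: 0.17% w/v = 1.7 g/L → 1.7 × 4.26 L = 7.242 g
EDTA: dilute stock: 0.135 mM × 4260 mL ÷ 17.6 mM = 32.676 mL
ammonium chloride: 0.44 g per 100 mL × 4260 mL ÷ 100 = 18.744 g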